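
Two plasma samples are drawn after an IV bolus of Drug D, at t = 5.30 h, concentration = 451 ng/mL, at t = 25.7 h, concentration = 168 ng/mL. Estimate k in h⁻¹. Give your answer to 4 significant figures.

k = ln(C₁/C₂) / (t₂ − t₁) = ln(451/168) / (25.7 − 5.30)
  = 0.9875 / 20.40 = 0.04841 h⁻¹

0.04841 h⁻¹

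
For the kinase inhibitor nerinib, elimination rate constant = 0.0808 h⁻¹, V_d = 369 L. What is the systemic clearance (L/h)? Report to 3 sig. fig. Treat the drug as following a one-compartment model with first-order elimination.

CL = k × Vd = 0.0808 × 369 = 29.82 L/h

29.8 L/h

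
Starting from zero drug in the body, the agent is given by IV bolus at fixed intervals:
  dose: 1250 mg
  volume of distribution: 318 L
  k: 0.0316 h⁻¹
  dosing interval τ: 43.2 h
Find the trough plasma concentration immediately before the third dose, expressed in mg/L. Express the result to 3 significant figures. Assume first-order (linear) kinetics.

1.26 mg/L

C₀ per dose = Dose / Vd = 1250 / 318 = 3.931 mg/L
Fraction remaining after one interval: r = e^(−kτ) = e^(−0.03160 × 43.2) = 0.2554
Before dose 3, 2 doses have been given (aged 1τ, 2τ).
C_trough = C₀ × (r + r²) = 3.931 × (0.2554 + 0.06523) = 1.260 mg/L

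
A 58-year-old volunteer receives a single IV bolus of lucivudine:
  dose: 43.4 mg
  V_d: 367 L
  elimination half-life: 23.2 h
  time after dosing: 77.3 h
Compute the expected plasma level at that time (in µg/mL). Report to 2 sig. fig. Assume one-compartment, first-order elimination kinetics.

0.012 µg/mL

C₀ = Dose / Vd = 43.40 / 367 = 0.1183 mg/L
k = ln2 / t½ = 0.693147 / 23.2 = 0.02988 h⁻¹
C = C₀ · e^(−k·t) = 0.1183 × e^(−0.02988 × 77.3)
  = 0.1183 × 0.09929 = 0.01175 mg/L
(0.01175 mg/L = 0.01175 µg/mL)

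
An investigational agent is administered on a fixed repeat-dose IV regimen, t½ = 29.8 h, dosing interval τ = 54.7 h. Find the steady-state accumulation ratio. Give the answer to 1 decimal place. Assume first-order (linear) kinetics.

k = ln2 / t½ = 0.693147 / 29.8 = 0.02326 h⁻¹
e^(−kτ) = e^(−0.02326 × 54.7) = 0.2802
Accumulation ratio R = 1 / (1 − e^(−kτ)) = 1 / (1 − 0.2802) = 1.389

1.4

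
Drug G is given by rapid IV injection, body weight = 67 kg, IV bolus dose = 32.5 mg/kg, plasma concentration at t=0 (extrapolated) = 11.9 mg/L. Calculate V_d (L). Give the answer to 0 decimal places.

Dose = 32.5 × 67 = 2178 mg
Vd = Dose / C₀ = 2178 / 11.9 = 183.0 L

183 L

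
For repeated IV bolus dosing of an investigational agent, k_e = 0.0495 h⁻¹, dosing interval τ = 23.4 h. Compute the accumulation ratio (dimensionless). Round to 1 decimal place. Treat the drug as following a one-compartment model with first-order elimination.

1.5

e^(−kτ) = e^(−0.04950 × 23.4) = 0.3140
Accumulation ratio R = 1 / (1 − e^(−kτ)) = 1 / (1 − 0.3140) = 1.458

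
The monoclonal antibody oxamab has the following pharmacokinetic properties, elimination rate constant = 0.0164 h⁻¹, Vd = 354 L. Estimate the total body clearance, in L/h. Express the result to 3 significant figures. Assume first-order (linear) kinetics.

5.81 L/h

CL = k × Vd = 0.0164 × 354 = 5.806 L/h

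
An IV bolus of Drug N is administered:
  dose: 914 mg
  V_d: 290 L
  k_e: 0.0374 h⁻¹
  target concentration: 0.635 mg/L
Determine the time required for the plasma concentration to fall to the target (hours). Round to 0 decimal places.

C₀ = Dose / Vd = 914.0 / 290 = 3.152 mg/L
t = ln(C₀ / C) / k = ln(3.152 / 0.635) / 0.03740
  = ln(4.964) / 0.03740 = 1.602 / 0.03740 = 42.83 h

43 h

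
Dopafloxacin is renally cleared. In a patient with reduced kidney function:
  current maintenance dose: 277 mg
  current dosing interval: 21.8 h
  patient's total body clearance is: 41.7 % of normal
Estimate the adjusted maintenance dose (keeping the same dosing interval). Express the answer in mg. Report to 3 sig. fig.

116 mg

To keep the same average steady-state level, dosing rate must scale with clearance.
CL ratio = 41.7 / 100 = 0.4170
New dose (same interval) = 277 × 0.4170 = 115.5 mg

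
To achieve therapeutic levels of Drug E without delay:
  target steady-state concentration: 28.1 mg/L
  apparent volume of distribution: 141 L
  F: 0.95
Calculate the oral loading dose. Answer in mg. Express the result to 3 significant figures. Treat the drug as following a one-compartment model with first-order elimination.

LD = Css × Vd / F = 28.1 × 141 / 0.95 = 4171 mg

4170 mg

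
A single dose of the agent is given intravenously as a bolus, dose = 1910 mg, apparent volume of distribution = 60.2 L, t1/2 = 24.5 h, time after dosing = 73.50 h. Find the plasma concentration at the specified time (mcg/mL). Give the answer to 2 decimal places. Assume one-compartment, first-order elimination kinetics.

C₀ = Dose / Vd = 1910 / 60.2 = 31.73 mg/L
k = ln2 / t½ = 0.693147 / 24.5 = 0.02829 h⁻¹
t / t½ = 73.50 / 24.5 = 3 half-lives
C = C₀ × (1/2)^3 = 31.73 × 0.1250 = 3.966 mg/L
(3.966 mg/L = 3.966 mcg/mL)

3.97 mcg/mL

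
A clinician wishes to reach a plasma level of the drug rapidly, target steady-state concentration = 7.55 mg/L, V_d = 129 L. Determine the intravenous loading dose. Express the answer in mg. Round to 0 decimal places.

974 mg

LD = Css × Vd = 7.55 × 129 = 974.0 mg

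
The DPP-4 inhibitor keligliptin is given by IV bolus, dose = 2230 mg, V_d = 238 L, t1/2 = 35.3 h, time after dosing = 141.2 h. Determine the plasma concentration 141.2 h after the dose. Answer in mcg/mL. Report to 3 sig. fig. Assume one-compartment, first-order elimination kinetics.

0.586 mcg/mL

C₀ = Dose / Vd = 2230 / 238 = 9.370 mg/L
k = ln2 / t½ = 0.693147 / 35.3 = 0.01964 h⁻¹
t / t½ = 141.2 / 35.3 = 4 half-lives
C = C₀ × (1/2)^4 = 9.370 × 0.06250 = 0.5856 mg/L
(0.5856 mg/L = 0.5856 mcg/mL)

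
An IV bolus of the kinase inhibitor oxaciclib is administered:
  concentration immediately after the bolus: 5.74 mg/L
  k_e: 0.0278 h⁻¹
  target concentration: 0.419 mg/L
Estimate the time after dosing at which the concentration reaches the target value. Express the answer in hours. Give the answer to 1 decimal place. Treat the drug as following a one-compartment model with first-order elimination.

94.1 h

t = ln(C₀ / C) / k = ln(5.740 / 0.419) / 0.02780
  = ln(13.70) / 0.02780 = 2.617 / 0.02780 = 94.14 h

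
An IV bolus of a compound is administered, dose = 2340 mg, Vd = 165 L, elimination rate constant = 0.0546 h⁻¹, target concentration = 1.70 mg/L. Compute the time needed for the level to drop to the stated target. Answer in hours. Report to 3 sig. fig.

C₀ = Dose / Vd = 2340 / 165 = 14.18 mg/L
t = ln(C₀ / C) / k = ln(14.18 / 1.70) / 0.05460
  = ln(8.341) / 0.05460 = 2.121 / 0.05460 = 38.85 h

38.9 h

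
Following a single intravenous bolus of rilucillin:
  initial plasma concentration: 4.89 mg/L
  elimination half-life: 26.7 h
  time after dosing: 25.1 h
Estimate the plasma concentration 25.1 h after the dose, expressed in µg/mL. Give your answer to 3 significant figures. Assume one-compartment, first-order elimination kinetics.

k = ln2 / t½ = 0.693147 / 26.7 = 0.02596 h⁻¹
C = C₀ · e^(−k·t) = 4.890 × e^(−0.02596 × 25.1)
  = 4.890 × 0.5212 = 2.549 mg/L
(2.549 mg/L = 2.549 µg/mL)

2.55 µg/mL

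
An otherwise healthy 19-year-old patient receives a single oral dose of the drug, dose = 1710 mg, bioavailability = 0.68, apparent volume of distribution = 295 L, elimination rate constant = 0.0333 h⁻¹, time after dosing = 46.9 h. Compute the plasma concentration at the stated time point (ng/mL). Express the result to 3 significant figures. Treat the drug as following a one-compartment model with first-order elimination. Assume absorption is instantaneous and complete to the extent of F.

Amount reaching circulation = F × Dose = 0.68 × 1710 = 1163 mg
C₀ = F·Dose / Vd = 1163 / 295 = 3.942 mg/L
C = C₀ · e^(−k·t) = 3.942 × e^(−0.03330 × 46.9)
  = 3.942 × 0.2098 = 0.8270 mg/L
Convert: 0.8270 mg/L × 1000 = 827.0 ng/mL

827 ng/mL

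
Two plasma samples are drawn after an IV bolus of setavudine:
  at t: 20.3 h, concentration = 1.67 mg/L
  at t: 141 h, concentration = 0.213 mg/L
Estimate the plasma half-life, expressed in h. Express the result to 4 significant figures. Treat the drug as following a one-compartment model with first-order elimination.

40.63 h

k = ln(C₁/C₂) / (t₂ − t₁) = ln(1.67/0.213) / (141 − 20.3)
  = 2.059 / 120.7 = 0.01706 h⁻¹
t½ = ln2 / k = 0.693147 / 0.01706 = 40.63 h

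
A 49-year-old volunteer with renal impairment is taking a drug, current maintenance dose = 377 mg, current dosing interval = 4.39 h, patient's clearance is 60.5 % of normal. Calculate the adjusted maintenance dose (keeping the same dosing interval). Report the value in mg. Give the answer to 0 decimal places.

To keep the same average steady-state level, dosing rate must scale with clearance.
CL ratio = 60.5 / 100 = 0.6050
New dose (same interval) = 377 × 0.6050 = 228.1 mg

228 mg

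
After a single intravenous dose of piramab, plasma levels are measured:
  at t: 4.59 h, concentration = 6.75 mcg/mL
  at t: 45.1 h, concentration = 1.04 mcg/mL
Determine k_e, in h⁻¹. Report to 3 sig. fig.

0.0462 h⁻¹

k = ln(C₁/C₂) / (t₂ − t₁) = ln(6.75/1.04) / (45.1 − 4.59)
  = 1.870 / 40.51 = 0.04616 h⁻¹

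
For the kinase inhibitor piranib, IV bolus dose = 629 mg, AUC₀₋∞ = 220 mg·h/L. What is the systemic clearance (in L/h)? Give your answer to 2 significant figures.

CL = Dose / AUC = 629 / 220 = 2.859 L/h

2.9 L/h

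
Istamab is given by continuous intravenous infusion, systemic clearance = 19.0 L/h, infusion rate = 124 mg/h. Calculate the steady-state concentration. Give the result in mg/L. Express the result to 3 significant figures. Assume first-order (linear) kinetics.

6.53 mg/L

At steady state Css = R₀ / CL = 124 / 19.00 = 6.526 mg/L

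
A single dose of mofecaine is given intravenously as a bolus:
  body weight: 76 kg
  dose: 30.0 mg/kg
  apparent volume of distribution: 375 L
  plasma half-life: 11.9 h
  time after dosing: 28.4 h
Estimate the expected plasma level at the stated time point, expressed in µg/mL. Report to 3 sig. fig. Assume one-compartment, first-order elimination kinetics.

Total dose = 30.0 × 76 = 2280 mg
C₀ = Dose / Vd = 2280 / 375 = 6.080 mg/L
k = ln2 / t½ = 0.693147 / 11.9 = 0.05825 h⁻¹
C = C₀ · e^(−k·t) = 6.080 × e^(−0.05825 × 28.4)
  = 6.080 × 0.1912 = 1.162 mg/L
(1.162 mg/L = 1.162 µg/mL)

1.16 µg/mL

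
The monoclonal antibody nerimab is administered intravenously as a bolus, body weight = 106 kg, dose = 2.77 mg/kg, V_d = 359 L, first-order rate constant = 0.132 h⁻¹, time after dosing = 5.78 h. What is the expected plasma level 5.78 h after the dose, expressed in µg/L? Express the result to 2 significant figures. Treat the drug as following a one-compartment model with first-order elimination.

Total dose = 2.77 × 106 = 293.6 mg
C₀ = Dose / Vd = 293.6 / 359 = 0.8178 mg/L
C = C₀ · e^(−k·t) = 0.8178 × e^(−0.1320 × 5.78)
  = 0.8178 × 0.4663 = 0.3813 mg/L
Convert: 0.3813 mg/L × 1000 = 381.3 µg/L

380 µg/L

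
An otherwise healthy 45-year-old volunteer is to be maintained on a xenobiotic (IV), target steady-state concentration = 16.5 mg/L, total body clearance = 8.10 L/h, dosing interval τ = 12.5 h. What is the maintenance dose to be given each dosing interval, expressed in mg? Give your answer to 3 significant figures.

1670 mg

At steady state, Dose/τ = Css × CL.
Dose = Css × CL × τ = 16.5 × 8.100 × 12.5 = 1671 mg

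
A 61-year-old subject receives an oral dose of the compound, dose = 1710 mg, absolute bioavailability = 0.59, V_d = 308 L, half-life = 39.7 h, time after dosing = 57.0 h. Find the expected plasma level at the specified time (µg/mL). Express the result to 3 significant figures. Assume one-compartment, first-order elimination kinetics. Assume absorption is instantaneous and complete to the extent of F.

1.21 µg/mL

Amount reaching circulation = F × Dose = 0.59 × 1710 = 1009 mg
C₀ = F·Dose / Vd = 1009 / 308 = 3.276 mg/L
k = ln2 / t½ = 0.693147 / 39.7 = 0.01746 h⁻¹
C = C₀ · e^(−k·t) = 3.276 × e^(−0.01746 × 57.0)
  = 3.276 × 0.3696 = 1.211 mg/L
(1.211 mg/L = 1.211 µg/mL)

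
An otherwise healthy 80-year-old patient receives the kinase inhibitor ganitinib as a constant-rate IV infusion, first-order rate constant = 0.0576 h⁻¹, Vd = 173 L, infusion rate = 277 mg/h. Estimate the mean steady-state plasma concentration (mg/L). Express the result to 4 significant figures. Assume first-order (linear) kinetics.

CL = k × Vd = 0.05760 × 173 = 9.965 L/h
At steady state Css = R₀ / CL = 277 / 9.965 = 27.80 mg/L

27.80 mg/L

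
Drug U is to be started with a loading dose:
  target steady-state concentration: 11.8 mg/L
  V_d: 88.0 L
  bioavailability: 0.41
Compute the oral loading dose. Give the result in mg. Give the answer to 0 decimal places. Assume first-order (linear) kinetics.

LD = Css × Vd / F = 11.8 × 88.0 / 0.41 = 2533 mg

2533 mg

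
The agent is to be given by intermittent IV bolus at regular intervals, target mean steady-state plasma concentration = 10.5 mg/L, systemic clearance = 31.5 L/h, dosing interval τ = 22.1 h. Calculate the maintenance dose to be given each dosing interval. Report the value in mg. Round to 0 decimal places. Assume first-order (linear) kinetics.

At steady state, Dose/τ = Css × CL.
Dose = Css × CL × τ = 10.5 × 31.50 × 22.1 = 7310 mg

7310 mg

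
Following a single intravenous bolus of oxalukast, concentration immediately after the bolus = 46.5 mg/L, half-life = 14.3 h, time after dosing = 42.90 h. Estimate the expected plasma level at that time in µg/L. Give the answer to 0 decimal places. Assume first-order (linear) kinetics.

k = ln2 / t½ = 0.693147 / 14.3 = 0.04847 h⁻¹
t / t½ = 42.90 / 14.3 = 3 half-lives
C = C₀ × (1/2)^3 = 46.50 × 0.1250 = 5.813 mg/L
Convert: 5.813 mg/L × 1000 = 5813 µg/L

5813 µg/L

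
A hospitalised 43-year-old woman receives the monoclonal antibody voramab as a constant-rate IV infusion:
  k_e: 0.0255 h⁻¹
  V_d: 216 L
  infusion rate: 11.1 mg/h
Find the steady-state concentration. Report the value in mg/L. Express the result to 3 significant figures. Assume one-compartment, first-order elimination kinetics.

2.02 mg/L

CL = k × Vd = 0.02550 × 216 = 5.508 L/h
At steady state Css = R₀ / CL = 11.1 / 5.508 = 2.015 mg/L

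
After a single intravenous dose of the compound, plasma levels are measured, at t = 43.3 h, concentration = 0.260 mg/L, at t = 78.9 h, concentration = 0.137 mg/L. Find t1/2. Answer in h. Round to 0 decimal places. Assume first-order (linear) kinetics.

39 h

k = ln(C₁/C₂) / (t₂ − t₁) = ln(0.260/0.137) / (78.9 − 43.3)
  = 0.6407 / 35.60 = 0.01800 h⁻¹
t½ = ln2 / k = 0.693147 / 0.01800 = 38.51 h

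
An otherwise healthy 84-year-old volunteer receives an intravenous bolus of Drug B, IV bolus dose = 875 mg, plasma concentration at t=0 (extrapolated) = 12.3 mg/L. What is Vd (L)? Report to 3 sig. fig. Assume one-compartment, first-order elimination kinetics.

Vd = Dose / C₀ = 875.0 / 12.3 = 71.14 L

71.1 L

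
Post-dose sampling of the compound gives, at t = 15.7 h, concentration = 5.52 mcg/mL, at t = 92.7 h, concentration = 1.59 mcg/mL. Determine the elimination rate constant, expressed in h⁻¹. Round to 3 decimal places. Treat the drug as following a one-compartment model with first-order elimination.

0.016 h⁻¹

k = ln(C₁/C₂) / (t₂ − t₁) = ln(5.52/1.59) / (92.7 − 15.7)
  = 1.245 / 77.00 = 0.01617 h⁻¹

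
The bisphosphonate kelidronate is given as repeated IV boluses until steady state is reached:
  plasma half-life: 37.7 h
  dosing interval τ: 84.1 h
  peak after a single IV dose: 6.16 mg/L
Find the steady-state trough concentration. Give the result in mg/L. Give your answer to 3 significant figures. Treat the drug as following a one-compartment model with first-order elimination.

1.67 mg/L

k = ln2 / t½ = 0.693147 / 37.7 = 0.01839 h⁻¹
e^(−kτ) = e^(−0.01839 × 84.1) = 0.2130
Accumulation ratio R = 1 / (1 − e^(−kτ)) = 1 / (1 − 0.2130) = 1.271
Steady-state trough = C₀ × R × e^(−kτ) = 6.16 × 1.271 × 0.2130 = 1.668 mg/L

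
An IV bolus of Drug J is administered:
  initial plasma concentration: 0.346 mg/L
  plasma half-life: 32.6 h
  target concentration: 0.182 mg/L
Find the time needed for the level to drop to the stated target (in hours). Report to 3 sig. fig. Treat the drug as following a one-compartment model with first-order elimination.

k = ln2 / t½ = 0.693147 / 32.6 = 0.02126 h⁻¹
t = ln(C₀ / C) / k = ln(0.3460 / 0.182) / 0.02126
  = ln(1.901) / 0.02126 = 0.6424 / 0.02126 = 30.22 h

30.2 h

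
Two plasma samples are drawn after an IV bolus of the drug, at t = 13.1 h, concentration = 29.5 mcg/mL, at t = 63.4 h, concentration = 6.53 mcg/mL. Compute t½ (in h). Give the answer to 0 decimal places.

23 h

k = ln(C₁/C₂) / (t₂ − t₁) = ln(29.5/6.53) / (63.4 − 13.1)
  = 1.508 / 50.30 = 0.02998 h⁻¹
t½ = ln2 / k = 0.693147 / 0.02998 = 23.12 h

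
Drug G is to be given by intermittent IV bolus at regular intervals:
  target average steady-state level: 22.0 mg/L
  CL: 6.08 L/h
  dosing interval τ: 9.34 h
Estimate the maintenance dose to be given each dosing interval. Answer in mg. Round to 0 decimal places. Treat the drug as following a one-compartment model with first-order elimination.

1249 mg

At steady state, Dose/τ = Css × CL.
Dose = Css × CL × τ = 22.0 × 6.080 × 9.34 = 1249 mg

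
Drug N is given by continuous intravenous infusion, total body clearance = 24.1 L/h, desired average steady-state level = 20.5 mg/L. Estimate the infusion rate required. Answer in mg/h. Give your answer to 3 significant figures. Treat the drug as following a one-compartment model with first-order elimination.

494 mg/h

At steady state, infusion rate R₀ = Css × CL = 20.5 × 24.10 = 494.1 mg/h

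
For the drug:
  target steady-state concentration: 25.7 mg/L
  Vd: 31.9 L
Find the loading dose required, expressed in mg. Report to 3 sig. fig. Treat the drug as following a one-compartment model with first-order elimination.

820 mg

LD = Css × Vd = 25.7 × 31.9 = 819.8 mg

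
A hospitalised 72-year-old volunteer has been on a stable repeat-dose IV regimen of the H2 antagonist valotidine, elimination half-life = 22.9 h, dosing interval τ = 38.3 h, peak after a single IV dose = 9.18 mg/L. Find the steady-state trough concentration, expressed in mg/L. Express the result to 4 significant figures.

4.196 mg/L

k = ln2 / t½ = 0.693147 / 22.9 = 0.03027 h⁻¹
e^(−kτ) = e^(−0.03027 × 38.3) = 0.3137
Accumulation ratio R = 1 / (1 − e^(−kτ)) = 1 / (1 − 0.3137) = 1.457
Steady-state trough = C₀ × R × e^(−kτ) = 9.18 × 1.457 × 0.3137 = 4.196 mg/L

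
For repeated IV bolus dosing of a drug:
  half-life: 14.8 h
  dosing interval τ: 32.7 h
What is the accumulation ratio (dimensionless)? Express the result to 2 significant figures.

k = ln2 / t½ = 0.693147 / 14.8 = 0.04683 h⁻¹
e^(−kτ) = e^(−0.04683 × 32.7) = 0.2162
Accumulation ratio R = 1 / (1 − e^(−kτ)) = 1 / (1 − 0.2162) = 1.276

1.3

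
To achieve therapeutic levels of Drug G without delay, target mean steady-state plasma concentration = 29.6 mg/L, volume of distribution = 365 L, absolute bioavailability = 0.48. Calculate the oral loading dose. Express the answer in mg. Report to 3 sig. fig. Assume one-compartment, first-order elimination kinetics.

LD = Css × Vd / F = 29.6 × 365 / 0.48 = 22510 mg

22500 mg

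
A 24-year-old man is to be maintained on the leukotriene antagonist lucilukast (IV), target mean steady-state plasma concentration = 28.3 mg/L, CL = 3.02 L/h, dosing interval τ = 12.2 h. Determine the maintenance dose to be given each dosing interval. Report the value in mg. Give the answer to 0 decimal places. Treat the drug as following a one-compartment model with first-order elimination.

1043 mg

At steady state, Dose/τ = Css × CL.
Dose = Css × CL × τ = 28.3 × 3.020 × 12.2 = 1043 mg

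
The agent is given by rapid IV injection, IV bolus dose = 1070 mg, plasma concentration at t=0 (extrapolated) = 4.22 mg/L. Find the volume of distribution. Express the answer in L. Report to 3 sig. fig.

Vd = Dose / C₀ = 1070 / 4.22 = 253.6 L

254 L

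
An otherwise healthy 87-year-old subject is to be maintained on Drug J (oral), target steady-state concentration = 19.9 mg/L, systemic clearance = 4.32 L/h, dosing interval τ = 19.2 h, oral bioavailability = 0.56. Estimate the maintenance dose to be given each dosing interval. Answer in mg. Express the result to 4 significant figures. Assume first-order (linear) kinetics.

2947 mg

At steady state, F × (Dose/τ) = Css × CL.
Dose = Css × CL × τ / F = 19.9 × 4.320 × 19.2 / 0.56 = 2947 mg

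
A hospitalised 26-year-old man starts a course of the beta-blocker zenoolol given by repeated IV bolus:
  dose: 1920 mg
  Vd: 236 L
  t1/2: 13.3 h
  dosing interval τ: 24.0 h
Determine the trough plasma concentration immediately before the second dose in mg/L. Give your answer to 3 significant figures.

2.33 mg/L

C₀ per dose = Dose / Vd = 1920 / 236 = 8.136 mg/L
k = ln2 / t½ = 0.693147 / 13.3 = 0.05212 h⁻¹
Fraction remaining after one interval: r = e^(−kτ) = e^(−0.05212 × 24.0) = 0.2863
Before dose 2, 1 dose has been given (aged 1τ).
C_trough = C₀ × r = 8.136 × 0.2863 = 2.329 mg/L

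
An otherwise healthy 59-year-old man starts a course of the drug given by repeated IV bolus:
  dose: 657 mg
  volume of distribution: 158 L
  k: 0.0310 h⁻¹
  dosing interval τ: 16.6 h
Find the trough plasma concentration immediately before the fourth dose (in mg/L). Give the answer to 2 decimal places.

4.86 mg/L

C₀ per dose = Dose / Vd = 657 / 158 = 4.158 mg/L
Fraction remaining after one interval: r = e^(−kτ) = e^(−0.03100 × 16.6) = 0.5977
Before dose 4, 3 doses have been given (aged 1τ, 2τ, 3τ).
C_trough = C₀ × (r + r² + … + r^3) = C₀ × r(1−r^3)/(1−r)
        = 4.158 × 0.5977 × (1 − 0.2135) / (1 − 0.5977) = 4.859 mg/L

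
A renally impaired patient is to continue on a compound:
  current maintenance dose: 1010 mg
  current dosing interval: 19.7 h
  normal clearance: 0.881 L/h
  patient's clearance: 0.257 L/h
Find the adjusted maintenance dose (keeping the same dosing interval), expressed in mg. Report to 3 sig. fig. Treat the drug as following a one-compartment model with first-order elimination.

295 mg

To keep the same average steady-state level, dosing rate must scale with clearance.
CL ratio = 0.257 / 0.881 = 0.2917
New dose (same interval) = 1010 × 0.2917 = 294.6 mg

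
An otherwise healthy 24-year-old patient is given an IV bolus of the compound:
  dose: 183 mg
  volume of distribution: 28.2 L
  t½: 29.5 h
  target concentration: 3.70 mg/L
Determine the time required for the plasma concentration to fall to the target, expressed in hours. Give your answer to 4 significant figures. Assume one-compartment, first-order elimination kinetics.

23.91 h

C₀ = Dose / Vd = 183.0 / 28.2 = 6.489 mg/L
k = ln2 / t½ = 0.693147 / 29.5 = 0.02350 h⁻¹
t = ln(C₀ / C) / k = ln(6.489 / 3.70) / 0.02350
  = ln(1.754) / 0.02350 = 0.5619 / 0.02350 = 23.91 h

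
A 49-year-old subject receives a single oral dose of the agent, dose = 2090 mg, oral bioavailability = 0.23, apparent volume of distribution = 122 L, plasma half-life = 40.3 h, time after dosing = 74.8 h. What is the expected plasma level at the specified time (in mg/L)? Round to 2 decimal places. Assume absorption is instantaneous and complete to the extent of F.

Amount reaching circulation = F × Dose = 0.23 × 2090 = 480.7 mg
C₀ = F·Dose / Vd = 480.7 / 122 = 3.940 mg/L
k = ln2 / t½ = 0.693147 / 40.3 = 0.01720 h⁻¹
C = C₀ · e^(−k·t) = 3.940 × e^(−0.01720 × 74.8)
  = 3.940 × 0.2762 = 1.088 mg/L

1.09 mg/L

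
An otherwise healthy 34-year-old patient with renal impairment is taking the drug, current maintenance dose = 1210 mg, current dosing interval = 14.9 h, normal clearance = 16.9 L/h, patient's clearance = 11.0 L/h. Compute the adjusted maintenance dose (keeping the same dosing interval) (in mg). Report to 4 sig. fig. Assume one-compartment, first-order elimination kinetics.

787.6 mg

To keep the same average steady-state level, dosing rate must scale with clearance.
CL ratio = 11.0 / 16.9 = 0.6509
New dose (same interval) = 1210 × 0.6509 = 787.6 mg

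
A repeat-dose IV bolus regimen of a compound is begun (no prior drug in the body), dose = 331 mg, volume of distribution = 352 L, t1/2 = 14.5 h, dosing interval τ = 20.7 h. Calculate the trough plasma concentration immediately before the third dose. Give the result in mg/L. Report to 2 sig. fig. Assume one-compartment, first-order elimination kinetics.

0.48 mg/L

C₀ per dose = Dose / Vd = 331 / 352 = 0.9403 mg/L
k = ln2 / t½ = 0.693147 / 14.5 = 0.04780 h⁻¹
Fraction remaining after one interval: r = e^(−kτ) = e^(−0.04780 × 20.7) = 0.3718
Before dose 3, 2 doses have been given (aged 1τ, 2τ).
C_trough = C₀ × (r + r²) = 0.9403 × (0.3718 + 0.1382) = 0.4796 mg/L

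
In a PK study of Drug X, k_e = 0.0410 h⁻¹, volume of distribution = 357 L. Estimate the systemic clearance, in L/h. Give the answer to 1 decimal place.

14.6 L/h

CL = k × Vd = 0.0410 × 357 = 14.64 L/h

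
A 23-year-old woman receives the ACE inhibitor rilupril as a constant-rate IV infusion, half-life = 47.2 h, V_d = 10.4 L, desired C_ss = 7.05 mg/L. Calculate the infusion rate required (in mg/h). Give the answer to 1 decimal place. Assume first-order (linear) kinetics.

1.1 mg/h

k = ln2 / t½ = 0.693147 / 47.2 = 0.01469 h⁻¹
CL = k × Vd = 0.01469 × 10.4 = 0.1528 L/h
At steady state, infusion rate R₀ = Css × CL = 7.05 × 0.1528 = 1.077 mg/h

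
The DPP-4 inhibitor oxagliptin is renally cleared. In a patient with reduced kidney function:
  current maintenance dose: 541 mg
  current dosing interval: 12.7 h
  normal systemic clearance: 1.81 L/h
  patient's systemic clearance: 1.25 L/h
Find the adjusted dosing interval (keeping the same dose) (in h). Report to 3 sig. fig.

To keep the same average steady-state level, dosing rate must scale with clearance.
CL ratio = 1.25 / 1.81 = 0.6906
New interval (same dose) = 12.7 / 0.6906 = 18.39 h

18.4 h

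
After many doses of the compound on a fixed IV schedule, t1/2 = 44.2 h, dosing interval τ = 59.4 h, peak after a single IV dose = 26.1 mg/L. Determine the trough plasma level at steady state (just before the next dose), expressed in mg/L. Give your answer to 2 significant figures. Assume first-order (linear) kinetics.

17 mg/L

k = ln2 / t½ = 0.693147 / 44.2 = 0.01568 h⁻¹
e^(−kτ) = e^(−0.01568 × 59.4) = 0.3940
Accumulation ratio R = 1 / (1 − e^(−kτ)) = 1 / (1 − 0.3940) = 1.650
Steady-state trough = C₀ × R × e^(−kτ) = 26.1 × 1.650 × 0.3940 = 16.97 mg/L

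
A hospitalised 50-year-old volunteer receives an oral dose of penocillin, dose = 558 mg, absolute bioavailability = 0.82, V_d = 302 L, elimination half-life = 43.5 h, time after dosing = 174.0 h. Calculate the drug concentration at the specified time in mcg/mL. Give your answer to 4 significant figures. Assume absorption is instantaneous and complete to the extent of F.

0.09469 mcg/mL

Amount reaching circulation = F × Dose = 0.82 × 558.0 = 457.6 mg
C₀ = F·Dose / Vd = 457.6 / 302 = 1.515 mg/L
k = ln2 / t½ = 0.693147 / 43.5 = 0.01593 h⁻¹
t / t½ = 174.0 / 43.5 = 4 half-lives
C = C₀ × (1/2)^4 = 1.515 × 0.06250 = 0.09469 mg/L
(0.09469 mg/L = 0.09469 mcg/mL)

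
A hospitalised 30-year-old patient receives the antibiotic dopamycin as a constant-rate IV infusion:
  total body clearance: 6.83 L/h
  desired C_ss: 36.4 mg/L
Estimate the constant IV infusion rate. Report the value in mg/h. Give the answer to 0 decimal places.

249 mg/h

At steady state, infusion rate R₀ = Css × CL = 36.4 × 6.830 = 248.6 mg/h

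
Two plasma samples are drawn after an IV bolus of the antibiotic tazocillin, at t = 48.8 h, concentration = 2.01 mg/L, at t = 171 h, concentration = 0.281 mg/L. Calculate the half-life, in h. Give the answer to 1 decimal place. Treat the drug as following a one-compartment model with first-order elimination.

k = ln(C₁/C₂) / (t₂ − t₁) = ln(2.01/0.281) / (171 − 48.8)
  = 1.968 / 122.2 = 0.01610 h⁻¹
t½ = ln2 / k = 0.693147 / 0.01610 = 43.05 h

43.1 h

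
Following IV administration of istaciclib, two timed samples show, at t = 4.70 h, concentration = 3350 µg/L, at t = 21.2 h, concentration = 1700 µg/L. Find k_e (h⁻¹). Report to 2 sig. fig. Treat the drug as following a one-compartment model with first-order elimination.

k = ln(C₁/C₂) / (t₂ − t₁) = ln(3350/1700) / (21.2 − 4.70)
  = 0.6783 / 16.50 = 0.04111 h⁻¹

0.041 h⁻¹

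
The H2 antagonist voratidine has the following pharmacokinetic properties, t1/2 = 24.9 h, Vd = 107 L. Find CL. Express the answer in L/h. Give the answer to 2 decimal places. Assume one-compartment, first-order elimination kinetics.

2.98 L/h

k = ln2 / t½ = 0.693147 / 24.9 = 0.02784 h⁻¹
CL = k × Vd = 0.02784 × 107 = 2.979 L/h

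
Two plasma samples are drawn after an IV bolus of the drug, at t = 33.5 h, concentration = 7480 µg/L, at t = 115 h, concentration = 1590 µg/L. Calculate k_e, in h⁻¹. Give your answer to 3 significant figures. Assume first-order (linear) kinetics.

k = ln(C₁/C₂) / (t₂ − t₁) = ln(7480/1590) / (115 − 33.5)
  = 1.548 / 81.50 = 0.01899 h⁻¹

0.0190 h⁻¹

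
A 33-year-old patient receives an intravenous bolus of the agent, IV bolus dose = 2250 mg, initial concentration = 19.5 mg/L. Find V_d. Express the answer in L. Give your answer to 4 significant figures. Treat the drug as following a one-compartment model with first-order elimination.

115.4 L

Vd = Dose / C₀ = 2250 / 19.5 = 115.4 L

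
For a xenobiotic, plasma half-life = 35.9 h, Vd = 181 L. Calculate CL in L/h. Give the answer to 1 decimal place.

k = ln2 / t½ = 0.693147 / 35.9 = 0.01931 h⁻¹
CL = k × Vd = 0.01931 × 181 = 3.495 L/h

3.5 L/h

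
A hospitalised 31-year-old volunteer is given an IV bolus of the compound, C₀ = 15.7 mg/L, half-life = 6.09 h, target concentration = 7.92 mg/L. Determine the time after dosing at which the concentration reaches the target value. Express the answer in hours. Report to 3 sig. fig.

k = ln2 / t½ = 0.693147 / 6.09 = 0.1138 h⁻¹
t = ln(C₀ / C) / k = ln(15.70 / 7.92) / 0.1138
  = ln(1.982) / 0.1138 = 0.6841 / 0.1138 = 6.011 h

6.01 h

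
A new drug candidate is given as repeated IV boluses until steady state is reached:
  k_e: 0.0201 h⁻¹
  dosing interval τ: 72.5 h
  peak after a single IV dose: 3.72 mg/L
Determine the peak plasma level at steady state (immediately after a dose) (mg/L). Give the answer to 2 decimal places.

e^(−kτ) = e^(−0.02010 × 72.5) = 0.2329
Accumulation ratio R = 1 / (1 − e^(−kτ)) = 1 / (1 − 0.2329) = 1.304
Steady-state peak = C₀ × R = 3.72 × 1.304 = 4.851 mg/L

4.85 mg/L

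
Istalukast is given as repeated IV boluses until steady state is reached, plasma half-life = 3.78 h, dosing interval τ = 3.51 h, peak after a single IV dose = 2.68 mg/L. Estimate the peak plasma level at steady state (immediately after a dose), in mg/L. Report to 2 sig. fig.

5.6 mg/L

k = ln2 / t½ = 0.693147 / 3.78 = 0.1834 h⁻¹
e^(−kτ) = e^(−0.1834 × 3.51) = 0.5253
Accumulation ratio R = 1 / (1 − e^(−kτ)) = 1 / (1 − 0.5253) = 2.107
Steady-state peak = C₀ × R = 2.68 × 2.107 = 5.647 mg/L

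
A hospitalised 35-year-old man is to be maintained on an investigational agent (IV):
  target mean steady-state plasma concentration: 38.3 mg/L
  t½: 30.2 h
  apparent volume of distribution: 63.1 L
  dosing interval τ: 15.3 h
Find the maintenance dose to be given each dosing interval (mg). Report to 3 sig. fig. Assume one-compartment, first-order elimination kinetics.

849 mg

k = ln2 / t½ = 0.693147 / 30.2 = 0.02295 h⁻¹
CL = k × Vd = 0.02295 × 63.1 = 1.448 L/h
At steady state, Dose/τ = Css × CL.
Dose = Css × CL × τ = 38.3 × 1.448 × 15.3 = 848.5 mg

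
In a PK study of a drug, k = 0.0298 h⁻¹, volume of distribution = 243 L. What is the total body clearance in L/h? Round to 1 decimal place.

CL = k × Vd = 0.0298 × 243 = 7.241 L/h

7.2 L/h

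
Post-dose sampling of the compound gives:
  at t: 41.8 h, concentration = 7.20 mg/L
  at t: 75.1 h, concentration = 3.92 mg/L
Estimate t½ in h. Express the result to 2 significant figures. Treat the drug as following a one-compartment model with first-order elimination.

k = ln(C₁/C₂) / (t₂ − t₁) = ln(7.20/3.92) / (75.1 − 41.8)
  = 0.6080 / 33.30 = 0.01826 h⁻¹
t½ = ln2 / k = 0.693147 / 0.01826 = 37.96 h

38 h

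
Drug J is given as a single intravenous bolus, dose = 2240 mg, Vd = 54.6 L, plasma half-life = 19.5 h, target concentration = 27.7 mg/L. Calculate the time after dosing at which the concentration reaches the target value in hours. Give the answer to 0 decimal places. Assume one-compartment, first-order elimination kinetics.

C₀ = Dose / Vd = 2240 / 54.6 = 41.03 mg/L
k = ln2 / t½ = 0.693147 / 19.5 = 0.03555 h⁻¹
t = ln(C₀ / C) / k = ln(41.03 / 27.7) / 0.03555
  = ln(1.481) / 0.03555 = 0.3927 / 0.03555 = 11.05 h

11 h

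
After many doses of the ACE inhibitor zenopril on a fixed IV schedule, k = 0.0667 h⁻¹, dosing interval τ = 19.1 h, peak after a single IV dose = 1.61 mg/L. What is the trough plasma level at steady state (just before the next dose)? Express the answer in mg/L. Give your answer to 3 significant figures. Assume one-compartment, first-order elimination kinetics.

e^(−kτ) = e^(−0.06670 × 19.1) = 0.2797
Accumulation ratio R = 1 / (1 − e^(−kτ)) = 1 / (1 − 0.2797) = 1.388
Steady-state trough = C₀ × R × e^(−kτ) = 1.61 × 1.388 × 0.2797 = 0.6250 mg/L

0.625 mg/L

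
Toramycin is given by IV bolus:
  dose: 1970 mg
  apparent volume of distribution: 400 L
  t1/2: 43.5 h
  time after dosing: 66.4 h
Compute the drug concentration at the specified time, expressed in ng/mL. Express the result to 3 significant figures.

1710 ng/mL

C₀ = Dose / Vd = 1970 / 400 = 4.925 mg/L
k = ln2 / t½ = 0.693147 / 43.5 = 0.01593 h⁻¹
C = C₀ · e^(−k·t) = 4.925 × e^(−0.01593 × 66.4)
  = 4.925 × 0.3472 = 1.710 mg/L
Convert: 1.710 mg/L × 1000 = 1710 ng/mL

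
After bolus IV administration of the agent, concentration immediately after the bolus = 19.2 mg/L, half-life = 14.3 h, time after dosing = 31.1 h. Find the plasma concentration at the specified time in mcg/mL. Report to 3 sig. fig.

k = ln2 / t½ = 0.693147 / 14.3 = 0.04847 h⁻¹
C = C₀ · e^(−k·t) = 19.20 × e^(−0.04847 × 31.1)
  = 19.20 × 0.2215 = 4.253 mg/L
(4.253 mg/L = 4.253 mcg/mL)

4.25 mcg/mL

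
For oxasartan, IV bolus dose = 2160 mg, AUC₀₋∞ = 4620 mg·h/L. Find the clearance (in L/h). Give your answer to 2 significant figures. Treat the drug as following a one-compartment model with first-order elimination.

CL = Dose / AUC = 2160 / 4620 = 0.4675 L/h

0.47 L/h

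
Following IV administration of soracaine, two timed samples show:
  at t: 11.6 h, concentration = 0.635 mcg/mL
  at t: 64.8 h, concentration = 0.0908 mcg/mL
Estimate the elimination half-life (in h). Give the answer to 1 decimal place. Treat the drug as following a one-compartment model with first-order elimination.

k = ln(C₁/C₂) / (t₂ − t₁) = ln(0.635/0.0908) / (64.8 − 11.6)
  = 1.945 / 53.20 = 0.03656 h⁻¹
t½ = ln2 / k = 0.693147 / 0.03656 = 18.96 h

19.0 h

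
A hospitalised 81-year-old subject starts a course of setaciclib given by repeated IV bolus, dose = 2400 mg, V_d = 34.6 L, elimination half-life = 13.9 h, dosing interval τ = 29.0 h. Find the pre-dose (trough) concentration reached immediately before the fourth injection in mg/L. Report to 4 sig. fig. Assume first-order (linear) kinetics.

21.09 mg/L

C₀ per dose = Dose / Vd = 2400 / 34.6 = 69.36 mg/L
k = ln2 / t½ = 0.693147 / 13.9 = 0.04987 h⁻¹
Fraction remaining after one interval: r = e^(−kτ) = e^(−0.04987 × 29.0) = 0.2355
Before dose 4, 3 doses have been given (aged 1τ, 2τ, 3τ).
C_trough = C₀ × (r + r² + … + r^3) = C₀ × r(1−r^3)/(1−r)
        = 69.36 × 0.2355 × (1 − 0.01306) / (1 − 0.2355) = 21.09 mg/L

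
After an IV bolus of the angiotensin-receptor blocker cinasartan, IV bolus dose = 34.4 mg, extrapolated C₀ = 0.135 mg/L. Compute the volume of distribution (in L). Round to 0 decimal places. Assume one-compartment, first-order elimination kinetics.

Vd = Dose / C₀ = 34.40 / 0.135 = 254.8 L

255 L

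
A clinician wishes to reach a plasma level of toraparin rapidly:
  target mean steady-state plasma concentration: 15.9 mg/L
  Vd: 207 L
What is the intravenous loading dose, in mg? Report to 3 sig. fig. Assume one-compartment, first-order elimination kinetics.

3290 mg

LD = Css × Vd = 15.9 × 207 = 3291 mg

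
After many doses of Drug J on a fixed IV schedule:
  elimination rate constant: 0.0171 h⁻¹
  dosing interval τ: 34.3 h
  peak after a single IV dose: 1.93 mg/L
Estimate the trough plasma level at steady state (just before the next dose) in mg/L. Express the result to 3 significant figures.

e^(−kτ) = e^(−0.01710 × 34.3) = 0.5563
Accumulation ratio R = 1 / (1 − e^(−kτ)) = 1 / (1 − 0.5563) = 2.254
Steady-state trough = C₀ × R × e^(−kτ) = 1.93 × 2.254 × 0.5563 = 2.420 mg/L

2.42 mg/L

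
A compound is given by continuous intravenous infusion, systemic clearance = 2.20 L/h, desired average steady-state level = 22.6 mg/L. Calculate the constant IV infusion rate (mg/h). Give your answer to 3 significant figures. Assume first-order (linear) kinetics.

49.7 mg/h

At steady state, infusion rate R₀ = Css × CL = 22.6 × 2.200 = 49.72 mg/h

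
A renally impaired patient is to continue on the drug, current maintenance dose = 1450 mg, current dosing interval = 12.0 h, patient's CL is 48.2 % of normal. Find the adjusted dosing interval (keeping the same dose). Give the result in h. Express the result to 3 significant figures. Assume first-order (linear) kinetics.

To keep the same average steady-state level, dosing rate must scale with clearance.
CL ratio = 48.2 / 100 = 0.4820
New interval (same dose) = 12.0 / 0.4820 = 24.90 h

24.9 h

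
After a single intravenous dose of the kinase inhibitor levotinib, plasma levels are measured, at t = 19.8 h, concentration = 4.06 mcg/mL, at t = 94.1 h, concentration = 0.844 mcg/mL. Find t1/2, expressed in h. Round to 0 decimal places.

k = ln(C₁/C₂) / (t₂ − t₁) = ln(4.06/0.844) / (94.1 − 19.8)
  = 1.571 / 74.30 = 0.02114 h⁻¹
t½ = ln2 / k = 0.693147 / 0.02114 = 32.79 h

33 h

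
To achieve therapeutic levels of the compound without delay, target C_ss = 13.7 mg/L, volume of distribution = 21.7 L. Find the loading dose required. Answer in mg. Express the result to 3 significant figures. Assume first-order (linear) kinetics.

LD = Css × Vd = 13.7 × 21.7 = 297.3 mg

297 mg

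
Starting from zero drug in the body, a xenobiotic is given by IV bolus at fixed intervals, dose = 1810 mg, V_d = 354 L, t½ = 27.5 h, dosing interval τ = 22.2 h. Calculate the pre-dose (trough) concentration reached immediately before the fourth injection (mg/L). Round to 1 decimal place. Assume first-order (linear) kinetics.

5.5 mg/L

C₀ per dose = Dose / Vd = 1810 / 354 = 5.113 mg/L
k = ln2 / t½ = 0.693147 / 27.5 = 0.02521 h⁻¹
Fraction remaining after one interval: r = e^(−kτ) = e^(−0.02521 × 22.2) = 0.5714
Before dose 4, 3 doses have been given (aged 1τ, 2τ, 3τ).
C_trough = C₀ × (r + r² + … + r^3) = C₀ × r(1−r^3)/(1−r)
        = 5.113 × 0.5714 × (1 − 0.1866) / (1 − 0.5714) = 5.545 mg/L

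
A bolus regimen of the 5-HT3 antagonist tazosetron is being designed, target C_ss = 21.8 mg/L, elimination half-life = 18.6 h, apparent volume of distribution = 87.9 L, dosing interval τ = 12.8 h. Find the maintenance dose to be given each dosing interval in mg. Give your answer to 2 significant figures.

910 mg

k = ln2 / t½ = 0.693147 / 18.6 = 0.03727 h⁻¹
CL = k × Vd = 0.03727 × 87.9 = 3.276 L/h
At steady state, Dose/τ = Css × CL.
Dose = Css × CL × τ = 21.8 × 3.276 × 12.8 = 914.1 mg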